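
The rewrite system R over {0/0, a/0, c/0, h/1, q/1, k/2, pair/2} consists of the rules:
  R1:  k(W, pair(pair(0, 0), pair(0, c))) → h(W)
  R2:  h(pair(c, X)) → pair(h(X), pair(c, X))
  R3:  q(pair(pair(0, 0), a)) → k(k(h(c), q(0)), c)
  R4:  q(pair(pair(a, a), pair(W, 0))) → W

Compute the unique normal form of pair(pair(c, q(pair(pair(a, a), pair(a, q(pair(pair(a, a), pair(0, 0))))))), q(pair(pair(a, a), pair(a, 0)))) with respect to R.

pair(pair(c, a), a)

1. pair(pair(c, q(pair(pair(a, a), pair(a, q(pair(pair(a, a), pair(0, 0))))))), q(pair(pair(a, a), pair(a, 0))))  →  pair(pair(c, q(pair(pair(a, a), pair(a, 0)))), q(pair(pair(a, a), pair(a, 0))))   [R4 at 1.2.1.2.2]
2. pair(pair(c, q(pair(pair(a, a), pair(a, 0)))), q(pair(pair(a, a), pair(a, 0))))  →  pair(pair(c, a), q(pair(pair(a, a), pair(a, 0))))   [R4 at 1.2]
3. pair(pair(c, a), q(pair(pair(a, a), pair(a, 0))))  →  pair(pair(c, a), a)   [R4 at 2]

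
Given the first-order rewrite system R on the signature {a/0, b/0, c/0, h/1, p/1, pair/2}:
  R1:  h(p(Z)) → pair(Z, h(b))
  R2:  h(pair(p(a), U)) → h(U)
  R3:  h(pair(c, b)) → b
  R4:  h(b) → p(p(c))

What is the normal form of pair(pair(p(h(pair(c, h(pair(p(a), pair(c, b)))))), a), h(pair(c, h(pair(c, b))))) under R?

pair(pair(p(b), a), b)

1. pair(pair(p(h(pair(c, h(pair(p(a), pair(c, b)))))), a), h(pair(c, h(pair(c, b)))))  →  pair(pair(p(h(pair(c, h(pair(c, b))))), a), h(pair(c, h(pair(c, b)))))   [R2 at 1.1.1.1.2]
2. pair(pair(p(h(pair(c, h(pair(c, b))))), a), h(pair(c, h(pair(c, b)))))  →  pair(pair(p(h(pair(c, b))), a), h(pair(c, h(pair(c, b)))))   [R3 at 1.1.1.1.2]
3. pair(pair(p(h(pair(c, b))), a), h(pair(c, h(pair(c, b)))))  →  pair(pair(p(b), a), h(pair(c, h(pair(c, b)))))   [R3 at 1.1.1]
4. pair(pair(p(b), a), h(pair(c, h(pair(c, b)))))  →  pair(pair(p(b), a), h(pair(c, b)))   [R3 at 2.1.2]
5. pair(pair(p(b), a), h(pair(c, b)))  →  pair(pair(p(b), a), b)   [R3 at 2]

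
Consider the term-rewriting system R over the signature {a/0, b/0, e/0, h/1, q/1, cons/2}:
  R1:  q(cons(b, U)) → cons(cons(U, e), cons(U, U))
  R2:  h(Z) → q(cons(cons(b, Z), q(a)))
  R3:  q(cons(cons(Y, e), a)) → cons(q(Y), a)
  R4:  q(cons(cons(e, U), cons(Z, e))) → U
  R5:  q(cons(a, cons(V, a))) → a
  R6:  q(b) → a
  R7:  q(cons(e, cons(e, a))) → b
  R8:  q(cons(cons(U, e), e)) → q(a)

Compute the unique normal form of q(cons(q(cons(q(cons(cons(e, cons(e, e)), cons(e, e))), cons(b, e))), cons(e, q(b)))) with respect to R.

b

1. q(cons(q(cons(q(cons(cons(e, cons(e, e)), cons(e, e))), cons(b, e))), cons(e, q(b))))  →  q(cons(q(cons(cons(e, e), cons(b, e))), cons(e, q(b))))   [R4 at 1.1.1.1]
2. q(cons(q(cons(cons(e, e), cons(b, e))), cons(e, q(b))))  →  q(cons(e, cons(e, q(b))))   [R4 at 1.1]
3. q(cons(e, cons(e, q(b))))  →  q(cons(e, cons(e, a)))   [R6 at 1.2.2]
4. q(cons(e, cons(e, a)))  →  b   [R7 at ε]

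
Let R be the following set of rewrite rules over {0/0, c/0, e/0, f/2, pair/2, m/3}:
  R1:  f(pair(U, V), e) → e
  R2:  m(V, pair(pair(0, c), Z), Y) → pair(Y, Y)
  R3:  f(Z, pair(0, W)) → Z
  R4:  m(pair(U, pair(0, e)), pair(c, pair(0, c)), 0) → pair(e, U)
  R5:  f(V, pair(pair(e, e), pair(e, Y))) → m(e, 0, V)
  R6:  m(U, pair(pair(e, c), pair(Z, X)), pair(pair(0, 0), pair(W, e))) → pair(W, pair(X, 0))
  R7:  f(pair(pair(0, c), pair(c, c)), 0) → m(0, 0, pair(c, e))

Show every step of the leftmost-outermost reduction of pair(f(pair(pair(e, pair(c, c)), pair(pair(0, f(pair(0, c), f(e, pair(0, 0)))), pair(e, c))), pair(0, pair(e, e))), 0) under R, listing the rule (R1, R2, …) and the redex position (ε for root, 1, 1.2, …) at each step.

pair(pair(pair(e, pair(c, c)), pair(pair(0, e), pair(e, c))), 0)

1. pair(f(pair(pair(e, pair(c, c)), pair(pair(0, f(pair(0, c), f(e, pair(0, 0)))), pair(e, c))), pair(0, pair(e, e))), 0)  →  pair(pair(pair(e, pair(c, c)), pair(pair(0, f(pair(0, c), f(e, pair(0, 0)))), pair(e, c))), 0)   [R3 at 1]
2. pair(pair(pair(e, pair(c, c)), pair(pair(0, f(pair(0, c), f(e, pair(0, 0)))), pair(e, c))), 0)  →  pair(pair(pair(e, pair(c, c)), pair(pair(0, f(pair(0, c), e)), pair(e, c))), 0)   [R3 at 1.2.1.2.2]
3. pair(pair(pair(e, pair(c, c)), pair(pair(0, f(pair(0, c), e)), pair(e, c))), 0)  →  pair(pair(pair(e, pair(c, c)), pair(pair(0, e), pair(e, c))), 0)   [R1 at 1.2.1.2]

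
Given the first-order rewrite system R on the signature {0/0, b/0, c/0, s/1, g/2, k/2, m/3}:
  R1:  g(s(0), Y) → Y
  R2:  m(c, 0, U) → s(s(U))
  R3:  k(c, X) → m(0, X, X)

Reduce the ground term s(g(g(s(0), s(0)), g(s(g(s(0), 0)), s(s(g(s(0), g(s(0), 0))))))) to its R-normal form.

1. s(g(g(s(0), s(0)), g(s(g(s(0), 0)), s(s(g(s(0), g(s(0), 0)))))))  →  s(g(s(0), g(s(g(s(0), 0)), s(s(g(s(0), g(s(0), 0)))))))   [R1 at 1.1]
2. s(g(s(0), g(s(g(s(0), 0)), s(s(g(s(0), g(s(0), 0)))))))  →  s(g(s(g(s(0), 0)), s(s(g(s(0), g(s(0), 0))))))   [R1 at 1]
3. s(g(s(g(s(0), 0)), s(s(g(s(0), g(s(0), 0))))))  →  s(g(s(0), s(s(g(s(0), g(s(0), 0))))))   [R1 at 1.1.1]
4. s(g(s(0), s(s(g(s(0), g(s(0), 0))))))  →  s(s(s(g(s(0), g(s(0), 0)))))   [R1 at 1]
5. s(s(s(g(s(0), g(s(0), 0)))))  →  s(s(s(g(s(0), 0))))   [R1 at 1.1.1]
6. s(s(s(g(s(0), 0))))  →  s(s(s(0)))   [R1 at 1.1.1]

s(s(s(0)))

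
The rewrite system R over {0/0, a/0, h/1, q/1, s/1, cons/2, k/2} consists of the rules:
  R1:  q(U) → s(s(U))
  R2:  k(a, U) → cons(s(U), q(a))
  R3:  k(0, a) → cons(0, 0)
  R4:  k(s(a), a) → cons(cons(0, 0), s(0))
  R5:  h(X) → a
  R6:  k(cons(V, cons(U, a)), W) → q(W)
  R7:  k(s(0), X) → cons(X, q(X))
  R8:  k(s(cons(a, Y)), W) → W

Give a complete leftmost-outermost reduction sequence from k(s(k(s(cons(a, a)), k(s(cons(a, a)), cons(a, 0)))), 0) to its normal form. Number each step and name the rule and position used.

1. k(s(k(s(cons(a, a)), k(s(cons(a, a)), cons(a, 0)))), 0)  →  k(s(k(s(cons(a, a)), cons(a, 0))), 0)   [R8 at 1.1]
2. k(s(k(s(cons(a, a)), cons(a, 0))), 0)  →  k(s(cons(a, 0)), 0)   [R8 at 1.1]
3. k(s(cons(a, 0)), 0)  →  0   [R8 at ε]

0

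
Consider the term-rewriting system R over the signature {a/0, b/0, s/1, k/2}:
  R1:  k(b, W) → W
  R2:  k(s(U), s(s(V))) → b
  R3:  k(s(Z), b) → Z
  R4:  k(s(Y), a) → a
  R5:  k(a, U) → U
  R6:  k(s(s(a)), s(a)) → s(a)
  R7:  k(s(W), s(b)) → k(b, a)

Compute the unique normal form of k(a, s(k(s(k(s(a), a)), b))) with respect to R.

1. k(a, s(k(s(k(s(a), a)), b)))  →  s(k(s(k(s(a), a)), b))   [R5 at ε]
2. s(k(s(k(s(a), a)), b))  →  s(k(s(a), a))   [R3 at 1]
3. s(k(s(a), a))  →  s(a)   [R4 at 1]

s(a)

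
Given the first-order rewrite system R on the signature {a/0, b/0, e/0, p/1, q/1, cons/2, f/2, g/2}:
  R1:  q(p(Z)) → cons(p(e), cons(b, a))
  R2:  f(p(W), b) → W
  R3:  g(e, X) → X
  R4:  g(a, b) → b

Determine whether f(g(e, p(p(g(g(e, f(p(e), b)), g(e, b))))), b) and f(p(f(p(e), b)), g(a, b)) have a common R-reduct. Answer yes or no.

no — NF(t₁) = p(b), NF(t₂) = e

Reduce t₁ = f(g(e, p(p(g(g(e, f(p(e), b)), g(e, b))))), b):
1. f(g(e, p(p(g(g(e, f(p(e), b)), g(e, b))))), b)  →  f(p(p(g(g(e, f(p(e), b)), g(e, b)))), b)   [R3 at 1]
2. f(p(p(g(g(e, f(p(e), b)), g(e, b)))), b)  →  p(g(g(e, f(p(e), b)), g(e, b)))   [R2 at ε]
3. p(g(g(e, f(p(e), b)), g(e, b)))  →  p(g(f(p(e), b), g(e, b)))   [R3 at 1.1]
4. p(g(f(p(e), b), g(e, b)))  →  p(g(e, g(e, b)))   [R2 at 1.1]
5. p(g(e, g(e, b)))  →  p(g(e, b))   [R3 at 1]
6. p(g(e, b))  →  p(b)   [R3 at 1]

Reduce t₂ = f(p(f(p(e), b)), g(a, b)):
1. f(p(f(p(e), b)), g(a, b))  →  f(p(e), g(a, b))   [R2 at 1.1]
2. f(p(e), g(a, b))  →  f(p(e), b)   [R4 at 2]
3. f(p(e), b)  →  e   [R2 at ε]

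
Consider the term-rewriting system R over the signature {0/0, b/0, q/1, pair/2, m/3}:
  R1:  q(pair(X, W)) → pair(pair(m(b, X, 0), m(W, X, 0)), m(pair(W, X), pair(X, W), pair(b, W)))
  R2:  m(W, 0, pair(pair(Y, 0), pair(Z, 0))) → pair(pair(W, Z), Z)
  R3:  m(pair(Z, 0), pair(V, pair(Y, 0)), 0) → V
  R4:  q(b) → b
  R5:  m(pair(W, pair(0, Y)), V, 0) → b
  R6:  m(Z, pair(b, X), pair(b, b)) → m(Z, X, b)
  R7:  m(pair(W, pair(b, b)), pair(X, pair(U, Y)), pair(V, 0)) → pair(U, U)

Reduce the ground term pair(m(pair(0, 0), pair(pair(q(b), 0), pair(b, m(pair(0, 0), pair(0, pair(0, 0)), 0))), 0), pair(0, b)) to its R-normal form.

1. pair(m(pair(0, 0), pair(pair(q(b), 0), pair(b, m(pair(0, 0), pair(0, pair(0, 0)), 0))), 0), pair(0, b))  →  pair(m(pair(0, 0), pair(pair(b, 0), pair(b, m(pair(0, 0), pair(0, pair(0, 0)), 0))), 0), pair(0, b))   [R4 at 1.2.1.1]
2. pair(m(pair(0, 0), pair(pair(b, 0), pair(b, m(pair(0, 0), pair(0, pair(0, 0)), 0))), 0), pair(0, b))  →  pair(m(pair(0, 0), pair(pair(b, 0), pair(b, 0)), 0), pair(0, b))   [R3 at 1.2.2.2]
3. pair(m(pair(0, 0), pair(pair(b, 0), pair(b, 0)), 0), pair(0, b))  →  pair(pair(b, 0), pair(0, b))   [R3 at 1]

pair(pair(b, 0), pair(0, b))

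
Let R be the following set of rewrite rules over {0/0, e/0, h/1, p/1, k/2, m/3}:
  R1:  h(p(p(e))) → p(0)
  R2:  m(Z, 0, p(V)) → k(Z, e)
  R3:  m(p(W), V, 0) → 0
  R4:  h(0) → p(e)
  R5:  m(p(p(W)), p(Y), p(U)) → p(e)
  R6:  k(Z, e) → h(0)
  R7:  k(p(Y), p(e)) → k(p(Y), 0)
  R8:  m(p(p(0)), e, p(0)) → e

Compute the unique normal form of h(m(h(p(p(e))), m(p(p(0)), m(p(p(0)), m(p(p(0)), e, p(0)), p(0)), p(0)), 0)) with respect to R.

1. h(m(h(p(p(e))), m(p(p(0)), m(p(p(0)), m(p(p(0)), e, p(0)), p(0)), p(0)), 0))  →  h(m(p(0), m(p(p(0)), m(p(p(0)), m(p(p(0)), e, p(0)), p(0)), p(0)), 0))   [R1 at 1.1]
2. h(m(p(0), m(p(p(0)), m(p(p(0)), m(p(p(0)), e, p(0)), p(0)), p(0)), 0))  →  h(0)   [R3 at 1]
3. h(0)  →  p(e)   [R4 at ε]

p(e)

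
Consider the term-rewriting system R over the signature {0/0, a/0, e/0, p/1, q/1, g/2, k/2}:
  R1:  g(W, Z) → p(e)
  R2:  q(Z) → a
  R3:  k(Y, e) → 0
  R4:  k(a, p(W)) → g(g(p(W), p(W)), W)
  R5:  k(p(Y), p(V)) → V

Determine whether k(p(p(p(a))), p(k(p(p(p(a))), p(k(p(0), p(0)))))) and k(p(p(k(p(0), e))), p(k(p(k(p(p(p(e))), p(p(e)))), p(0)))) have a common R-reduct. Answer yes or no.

yes — NF(t₁) = 0, NF(t₂) = 0

Reduce t₁ = k(p(p(p(a))), p(k(p(p(p(a))), p(k(p(0), p(0)))))):
1. k(p(p(p(a))), p(k(p(p(p(a))), p(k(p(0), p(0))))))  →  k(p(p(p(a))), p(k(p(0), p(0))))   [R5 at ε]
2. k(p(p(p(a))), p(k(p(0), p(0))))  →  k(p(0), p(0))   [R5 at ε]
3. k(p(0), p(0))  →  0   [R5 at ε]

Reduce t₂ = k(p(p(k(p(0), e))), p(k(p(k(p(p(p(e))), p(p(e)))), p(0)))):
1. k(p(p(k(p(0), e))), p(k(p(k(p(p(p(e))), p(p(e)))), p(0))))  →  k(p(k(p(p(p(e))), p(p(e)))), p(0))   [R5 at ε]
2. k(p(k(p(p(p(e))), p(p(e)))), p(0))  →  0   [R5 at ε]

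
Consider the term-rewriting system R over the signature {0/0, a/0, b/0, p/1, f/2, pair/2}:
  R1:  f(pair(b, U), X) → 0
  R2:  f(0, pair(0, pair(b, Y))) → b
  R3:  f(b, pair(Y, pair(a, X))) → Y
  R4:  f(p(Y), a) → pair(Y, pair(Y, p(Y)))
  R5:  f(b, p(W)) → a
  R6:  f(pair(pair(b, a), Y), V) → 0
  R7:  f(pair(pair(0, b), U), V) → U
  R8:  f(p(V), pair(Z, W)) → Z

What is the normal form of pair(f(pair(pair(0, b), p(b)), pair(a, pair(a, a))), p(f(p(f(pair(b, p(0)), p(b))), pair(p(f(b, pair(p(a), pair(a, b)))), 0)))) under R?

pair(p(b), p(p(p(a))))

1. pair(f(pair(pair(0, b), p(b)), pair(a, pair(a, a))), p(f(p(f(pair(b, p(0)), p(b))), pair(p(f(b, pair(p(a), pair(a, b)))), 0))))  →  pair(p(b), p(f(p(f(pair(b, p(0)), p(b))), pair(p(f(b, pair(p(a), pair(a, b)))), 0))))   [R7 at 1]
2. pair(p(b), p(f(p(f(pair(b, p(0)), p(b))), pair(p(f(b, pair(p(a), pair(a, b)))), 0))))  →  pair(p(b), p(p(f(b, pair(p(a), pair(a, b))))))   [R8 at 2.1]
3. pair(p(b), p(p(f(b, pair(p(a), pair(a, b))))))  →  pair(p(b), p(p(p(a))))   [R3 at 2.1.1]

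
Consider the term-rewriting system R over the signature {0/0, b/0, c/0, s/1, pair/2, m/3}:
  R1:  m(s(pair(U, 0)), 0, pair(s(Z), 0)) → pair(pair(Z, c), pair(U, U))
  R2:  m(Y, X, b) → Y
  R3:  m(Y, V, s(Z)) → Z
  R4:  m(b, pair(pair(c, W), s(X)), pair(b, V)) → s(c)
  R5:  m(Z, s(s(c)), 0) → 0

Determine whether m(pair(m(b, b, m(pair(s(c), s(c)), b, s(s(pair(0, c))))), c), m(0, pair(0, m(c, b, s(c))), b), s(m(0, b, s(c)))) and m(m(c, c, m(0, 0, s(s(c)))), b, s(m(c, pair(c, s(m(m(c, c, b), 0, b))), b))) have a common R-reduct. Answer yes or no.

yes — NF(t₁) = c, NF(t₂) = c

Reduce t₁ = m(pair(m(b, b, m(pair(s(c), s(c)), b, s(s(pair(0, c))))), c), m(0, pair(0, m(c, b, s(c))), b), s(m(0, b, s(c)))):
1. m(pair(m(b, b, m(pair(s(c), s(c)), b, s(s(pair(0, c))))), c), m(0, pair(0, m(c, b, s(c))), b), s(m(0, b, s(c))))  →  m(0, b, s(c))   [R3 at ε]
2. m(0, b, s(c))  →  c   [R3 at ε]

Reduce t₂ = m(m(c, c, m(0, 0, s(s(c)))), b, s(m(c, pair(c, s(m(m(c, c, b), 0, b))), b))):
1. m(m(c, c, m(0, 0, s(s(c)))), b, s(m(c, pair(c, s(m(m(c, c, b), 0, b))), b)))  →  m(c, pair(c, s(m(m(c, c, b), 0, b))), b)   [R3 at ε]
2. m(c, pair(c, s(m(m(c, c, b), 0, b))), b)  →  c   [R2 at ε]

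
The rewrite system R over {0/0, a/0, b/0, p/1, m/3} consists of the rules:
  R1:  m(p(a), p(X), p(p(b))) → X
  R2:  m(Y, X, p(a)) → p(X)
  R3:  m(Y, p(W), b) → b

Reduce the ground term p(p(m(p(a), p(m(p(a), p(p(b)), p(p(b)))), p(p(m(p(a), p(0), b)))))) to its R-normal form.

1. p(p(m(p(a), p(m(p(a), p(p(b)), p(p(b)))), p(p(m(p(a), p(0), b))))))  →  p(p(m(p(a), p(p(b)), p(p(m(p(a), p(0), b))))))   [R1 at 1.1.2.1]
2. p(p(m(p(a), p(p(b)), p(p(m(p(a), p(0), b))))))  →  p(p(m(p(a), p(p(b)), p(p(b)))))   [R3 at 1.1.3.1.1]
3. p(p(m(p(a), p(p(b)), p(p(b)))))  →  p(p(p(b)))   [R1 at 1.1]

p(p(p(b)))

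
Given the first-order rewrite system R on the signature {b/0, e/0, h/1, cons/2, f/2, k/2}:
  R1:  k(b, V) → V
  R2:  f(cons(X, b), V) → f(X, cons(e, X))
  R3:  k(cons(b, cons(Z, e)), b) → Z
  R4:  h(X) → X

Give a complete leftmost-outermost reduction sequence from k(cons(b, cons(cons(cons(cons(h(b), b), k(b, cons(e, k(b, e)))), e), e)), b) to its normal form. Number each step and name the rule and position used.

cons(cons(cons(b, b), cons(e, e)), e)

1. k(cons(b, cons(cons(cons(cons(h(b), b), k(b, cons(e, k(b, e)))), e), e)), b)  →  cons(cons(cons(h(b), b), k(b, cons(e, k(b, e)))), e)   [R3 at ε]
2. cons(cons(cons(h(b), b), k(b, cons(e, k(b, e)))), e)  →  cons(cons(cons(b, b), k(b, cons(e, k(b, e)))), e)   [R4 at 1.1.1]
3. cons(cons(cons(b, b), k(b, cons(e, k(b, e)))), e)  →  cons(cons(cons(b, b), cons(e, k(b, e))), e)   [R1 at 1.2]
4. cons(cons(cons(b, b), cons(e, k(b, e))), e)  →  cons(cons(cons(b, b), cons(e, e)), e)   [R1 at 1.2.2]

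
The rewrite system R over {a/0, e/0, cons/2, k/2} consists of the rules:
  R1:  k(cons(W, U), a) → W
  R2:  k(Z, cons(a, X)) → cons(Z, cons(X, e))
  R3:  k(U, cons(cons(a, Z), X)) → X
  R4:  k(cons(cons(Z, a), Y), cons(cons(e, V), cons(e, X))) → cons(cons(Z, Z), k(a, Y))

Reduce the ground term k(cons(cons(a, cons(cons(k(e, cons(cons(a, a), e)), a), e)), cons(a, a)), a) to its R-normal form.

cons(a, cons(cons(e, a), e))

1. k(cons(cons(a, cons(cons(k(e, cons(cons(a, a), e)), a), e)), cons(a, a)), a)  →  cons(a, cons(cons(k(e, cons(cons(a, a), e)), a), e))   [R1 at ε]
2. cons(a, cons(cons(k(e, cons(cons(a, a), e)), a), e))  →  cons(a, cons(cons(e, a), e))   [R3 at 2.1.1]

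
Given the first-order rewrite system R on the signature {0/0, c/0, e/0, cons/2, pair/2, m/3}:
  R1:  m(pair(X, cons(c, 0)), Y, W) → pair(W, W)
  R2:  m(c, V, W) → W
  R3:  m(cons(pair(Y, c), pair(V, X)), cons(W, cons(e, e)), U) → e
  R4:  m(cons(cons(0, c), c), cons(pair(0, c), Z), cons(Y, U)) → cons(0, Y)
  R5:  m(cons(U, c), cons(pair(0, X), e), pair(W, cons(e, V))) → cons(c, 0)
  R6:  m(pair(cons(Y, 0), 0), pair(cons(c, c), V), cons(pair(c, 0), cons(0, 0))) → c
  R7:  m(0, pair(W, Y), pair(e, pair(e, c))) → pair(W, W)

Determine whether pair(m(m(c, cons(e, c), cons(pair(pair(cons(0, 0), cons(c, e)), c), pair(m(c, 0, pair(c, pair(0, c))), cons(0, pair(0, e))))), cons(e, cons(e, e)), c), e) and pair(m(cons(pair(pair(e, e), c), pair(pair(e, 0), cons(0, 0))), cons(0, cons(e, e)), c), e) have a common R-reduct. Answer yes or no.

Reduce t₁ = pair(m(m(c, cons(e, c), cons(pair(pair(cons(0, 0), cons(c, e)), c), pair(m(c, 0, pair(c, pair(0, c))), cons(0, pair(0, e))))), cons(e, cons(e, e)), c), e):
1. pair(m(m(c, cons(e, c), cons(pair(pair(cons(0, 0), cons(c, e)), c), pair(m(c, 0, pair(c, pair(0, c))), cons(0, pair(0, e))))), cons(e, cons(e, e)), c), e)  →  pair(m(cons(pair(pair(cons(0, 0), cons(c, e)), c), pair(m(c, 0, pair(c, pair(0, c))), cons(0, pair(0, e)))), cons(e, cons(e, e)), c), e)   [R2 at 1.1]
2. pair(m(cons(pair(pair(cons(0, 0), cons(c, e)), c), pair(m(c, 0, pair(c, pair(0, c))), cons(0, pair(0, e)))), cons(e, cons(e, e)), c), e)  →  pair(e, e)   [R3 at 1]

Reduce t₂ = pair(m(cons(pair(pair(e, e), c), pair(pair(e, 0), cons(0, 0))), cons(0, cons(e, e)), c), e):
1. pair(m(cons(pair(pair(e, e), c), pair(pair(e, 0), cons(0, 0))), cons(0, cons(e, e)), c), e)  →  pair(e, e)   [R3 at 1]

yes — NF(t₁) = pair(e, e), NF(t₂) = pair(e, e)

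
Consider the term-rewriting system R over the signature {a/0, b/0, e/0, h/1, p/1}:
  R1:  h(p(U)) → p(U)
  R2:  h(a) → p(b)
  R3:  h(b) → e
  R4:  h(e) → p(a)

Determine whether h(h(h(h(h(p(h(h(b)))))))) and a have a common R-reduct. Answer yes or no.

no — NF(t₁) = p(p(a)), NF(t₂) = a

Reduce t₁ = h(h(h(h(h(p(h(h(b)))))))):
1. h(h(h(h(h(p(h(h(b))))))))  →  h(h(h(h(p(h(h(b)))))))   [R1 at 1.1.1.1]
2. h(h(h(h(p(h(h(b)))))))  →  h(h(h(p(h(h(b))))))   [R1 at 1.1.1]
3. h(h(h(p(h(h(b))))))  →  h(h(p(h(h(b)))))   [R1 at 1.1]
4. h(h(p(h(h(b)))))  →  h(p(h(h(b))))   [R1 at 1]
5. h(p(h(h(b))))  →  p(h(h(b)))   [R1 at ε]
6. p(h(h(b)))  →  p(h(e))   [R3 at 1.1]
7. p(h(e))  →  p(p(a))   [R4 at 1]

Reduce t₂ = a:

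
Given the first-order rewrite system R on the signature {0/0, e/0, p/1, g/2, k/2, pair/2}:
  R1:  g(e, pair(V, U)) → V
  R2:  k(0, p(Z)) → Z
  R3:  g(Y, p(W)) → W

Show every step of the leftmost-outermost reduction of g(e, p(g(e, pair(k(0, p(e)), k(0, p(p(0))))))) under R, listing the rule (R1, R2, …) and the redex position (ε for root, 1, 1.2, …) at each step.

1. g(e, p(g(e, pair(k(0, p(e)), k(0, p(p(0)))))))  →  g(e, pair(k(0, p(e)), k(0, p(p(0)))))   [R3 at ε]
2. g(e, pair(k(0, p(e)), k(0, p(p(0)))))  →  k(0, p(e))   [R1 at ε]
3. k(0, p(e))  →  e   [R2 at ε]

e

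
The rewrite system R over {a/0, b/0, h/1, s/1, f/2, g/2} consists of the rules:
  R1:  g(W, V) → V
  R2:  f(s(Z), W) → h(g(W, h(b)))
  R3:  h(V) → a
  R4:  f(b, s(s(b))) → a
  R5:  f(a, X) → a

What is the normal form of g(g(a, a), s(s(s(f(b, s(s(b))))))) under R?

1. g(g(a, a), s(s(s(f(b, s(s(b)))))))  →  s(s(s(f(b, s(s(b))))))   [R1 at ε]
2. s(s(s(f(b, s(s(b))))))  →  s(s(s(a)))   [R4 at 1.1.1]

s(s(s(a)))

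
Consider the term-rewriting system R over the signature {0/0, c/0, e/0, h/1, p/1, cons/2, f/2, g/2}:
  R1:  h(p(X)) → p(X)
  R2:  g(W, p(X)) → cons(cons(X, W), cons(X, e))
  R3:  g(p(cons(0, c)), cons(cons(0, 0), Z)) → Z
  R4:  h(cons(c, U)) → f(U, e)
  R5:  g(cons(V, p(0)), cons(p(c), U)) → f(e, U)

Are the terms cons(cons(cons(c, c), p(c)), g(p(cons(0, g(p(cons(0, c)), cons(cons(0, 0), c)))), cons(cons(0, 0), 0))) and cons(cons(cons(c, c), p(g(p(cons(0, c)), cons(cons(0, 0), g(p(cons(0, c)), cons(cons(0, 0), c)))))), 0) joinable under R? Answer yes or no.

yes — NF(t₁) = cons(cons(cons(c, c), p(c)), 0), NF(t₂) = cons(cons(cons(c, c), p(c)), 0)

Reduce t₁ = cons(cons(cons(c, c), p(c)), g(p(cons(0, g(p(cons(0, c)), cons(cons(0, 0), c)))), cons(cons(0, 0), 0))):
1. cons(cons(cons(c, c), p(c)), g(p(cons(0, g(p(cons(0, c)), cons(cons(0, 0), c)))), cons(cons(0, 0), 0)))  →  cons(cons(cons(c, c), p(c)), g(p(cons(0, c)), cons(cons(0, 0), 0)))   [R3 at 2.1.1.2]
2. cons(cons(cons(c, c), p(c)), g(p(cons(0, c)), cons(cons(0, 0), 0)))  →  cons(cons(cons(c, c), p(c)), 0)   [R3 at 2]

Reduce t₂ = cons(cons(cons(c, c), p(g(p(cons(0, c)), cons(cons(0, 0), g(p(cons(0, c)), cons(cons(0, 0), c)))))), 0):
1. cons(cons(cons(c, c), p(g(p(cons(0, c)), cons(cons(0, 0), g(p(cons(0, c)), cons(cons(0, 0), c)))))), 0)  →  cons(cons(cons(c, c), p(g(p(cons(0, c)), cons(cons(0, 0), c)))), 0)   [R3 at 1.2.1]
2. cons(cons(cons(c, c), p(g(p(cons(0, c)), cons(cons(0, 0), c)))), 0)  →  cons(cons(cons(c, c), p(c)), 0)   [R3 at 1.2.1]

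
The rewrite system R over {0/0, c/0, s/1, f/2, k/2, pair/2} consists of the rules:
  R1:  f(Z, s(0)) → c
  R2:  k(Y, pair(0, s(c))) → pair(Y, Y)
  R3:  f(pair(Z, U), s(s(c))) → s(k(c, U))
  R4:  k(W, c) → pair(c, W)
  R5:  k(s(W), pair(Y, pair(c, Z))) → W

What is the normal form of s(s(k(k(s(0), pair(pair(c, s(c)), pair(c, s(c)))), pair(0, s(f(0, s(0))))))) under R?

1. s(s(k(k(s(0), pair(pair(c, s(c)), pair(c, s(c)))), pair(0, s(f(0, s(0)))))))  →  s(s(k(0, pair(0, s(f(0, s(0)))))))   [R5 at 1.1.1]
2. s(s(k(0, pair(0, s(f(0, s(0)))))))  →  s(s(k(0, pair(0, s(c)))))   [R1 at 1.1.2.2.1]
3. s(s(k(0, pair(0, s(c)))))  →  s(s(pair(0, 0)))   [R2 at 1.1]

s(s(pair(0, 0)))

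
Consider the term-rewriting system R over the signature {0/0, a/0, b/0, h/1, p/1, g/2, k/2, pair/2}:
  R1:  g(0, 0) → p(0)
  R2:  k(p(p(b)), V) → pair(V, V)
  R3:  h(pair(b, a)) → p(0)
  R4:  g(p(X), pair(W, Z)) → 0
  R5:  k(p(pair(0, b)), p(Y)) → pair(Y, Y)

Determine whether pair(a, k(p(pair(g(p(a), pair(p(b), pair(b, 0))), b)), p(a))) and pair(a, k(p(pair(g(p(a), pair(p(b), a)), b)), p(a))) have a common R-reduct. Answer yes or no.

yes — NF(t₁) = pair(a, pair(a, a)), NF(t₂) = pair(a, pair(a, a))

Reduce t₁ = pair(a, k(p(pair(g(p(a), pair(p(b), pair(b, 0))), b)), p(a))):
1. pair(a, k(p(pair(g(p(a), pair(p(b), pair(b, 0))), b)), p(a)))  →  pair(a, k(p(pair(0, b)), p(a)))   [R4 at 2.1.1.1]
2. pair(a, k(p(pair(0, b)), p(a)))  →  pair(a, pair(a, a))   [R5 at 2]

Reduce t₂ = pair(a, k(p(pair(g(p(a), pair(p(b), a)), b)), p(a))):
1. pair(a, k(p(pair(g(p(a), pair(p(b), a)), b)), p(a)))  →  pair(a, k(p(pair(0, b)), p(a)))   [R4 at 2.1.1.1]
2. pair(a, k(p(pair(0, b)), p(a)))  →  pair(a, pair(a, a))   [R5 at 2]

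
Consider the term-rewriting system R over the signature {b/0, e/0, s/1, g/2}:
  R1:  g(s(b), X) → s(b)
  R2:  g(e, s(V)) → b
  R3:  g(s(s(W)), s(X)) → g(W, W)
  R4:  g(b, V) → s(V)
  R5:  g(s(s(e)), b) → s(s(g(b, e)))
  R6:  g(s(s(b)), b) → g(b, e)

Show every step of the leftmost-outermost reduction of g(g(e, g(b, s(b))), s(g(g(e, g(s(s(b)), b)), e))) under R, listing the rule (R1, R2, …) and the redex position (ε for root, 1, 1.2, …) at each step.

s(s(s(e)))

1. g(g(e, g(b, s(b))), s(g(g(e, g(s(s(b)), b)), e)))  →  g(g(e, s(s(b))), s(g(g(e, g(s(s(b)), b)), e)))   [R4 at 1.2]
2. g(g(e, s(s(b))), s(g(g(e, g(s(s(b)), b)), e)))  →  g(b, s(g(g(e, g(s(s(b)), b)), e)))   [R2 at 1]
3. g(b, s(g(g(e, g(s(s(b)), b)), e)))  →  s(s(g(g(e, g(s(s(b)), b)), e)))   [R4 at ε]
4. s(s(g(g(e, g(s(s(b)), b)), e)))  →  s(s(g(g(e, g(b, e)), e)))   [R6 at 1.1.1.2]
5. s(s(g(g(e, g(b, e)), e)))  →  s(s(g(g(e, s(e)), e)))   [R4 at 1.1.1.2]
6. s(s(g(g(e, s(e)), e)))  →  s(s(g(b, e)))   [R2 at 1.1.1]
7. s(s(g(b, e)))  →  s(s(s(e)))   [R4 at 1.1]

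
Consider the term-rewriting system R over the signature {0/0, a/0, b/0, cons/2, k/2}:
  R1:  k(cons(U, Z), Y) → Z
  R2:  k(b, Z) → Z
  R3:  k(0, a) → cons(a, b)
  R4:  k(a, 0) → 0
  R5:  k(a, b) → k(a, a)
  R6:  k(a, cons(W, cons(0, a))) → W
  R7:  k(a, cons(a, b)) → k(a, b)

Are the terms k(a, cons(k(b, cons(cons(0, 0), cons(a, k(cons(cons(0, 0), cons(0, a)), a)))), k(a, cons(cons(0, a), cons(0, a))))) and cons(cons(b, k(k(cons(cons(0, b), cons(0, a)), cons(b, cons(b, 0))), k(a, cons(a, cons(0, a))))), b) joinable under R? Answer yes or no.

Reduce t₁ = k(a, cons(k(b, cons(cons(0, 0), cons(a, k(cons(cons(0, 0), cons(0, a)), a)))), k(a, cons(cons(0, a), cons(0, a))))):
1. k(a, cons(k(b, cons(cons(0, 0), cons(a, k(cons(cons(0, 0), cons(0, a)), a)))), k(a, cons(cons(0, a), cons(0, a)))))  →  k(a, cons(cons(cons(0, 0), cons(a, k(cons(cons(0, 0), cons(0, a)), a))), k(a, cons(cons(0, a), cons(0, a)))))   [R2 at 2.1]
2. k(a, cons(cons(cons(0, 0), cons(a, k(cons(cons(0, 0), cons(0, a)), a))), k(a, cons(cons(0, a), cons(0, a)))))  →  k(a, cons(cons(cons(0, 0), cons(a, cons(0, a))), k(a, cons(cons(0, a), cons(0, a)))))   [R1 at 2.1.2.2]
3. k(a, cons(cons(cons(0, 0), cons(a, cons(0, a))), k(a, cons(cons(0, a), cons(0, a)))))  →  k(a, cons(cons(cons(0, 0), cons(a, cons(0, a))), cons(0, a)))   [R6 at 2.2]
4. k(a, cons(cons(cons(0, 0), cons(a, cons(0, a))), cons(0, a)))  →  cons(cons(0, 0), cons(a, cons(0, a)))   [R6 at ε]

Reduce t₂ = cons(cons(b, k(k(cons(cons(0, b), cons(0, a)), cons(b, cons(b, 0))), k(a, cons(a, cons(0, a))))), b):
1. cons(cons(b, k(k(cons(cons(0, b), cons(0, a)), cons(b, cons(b, 0))), k(a, cons(a, cons(0, a))))), b)  →  cons(cons(b, k(cons(0, a), k(a, cons(a, cons(0, a))))), b)   [R1 at 1.2.1]
2. cons(cons(b, k(cons(0, a), k(a, cons(a, cons(0, a))))), b)  →  cons(cons(b, a), b)   [R1 at 1.2]

no — NF(t₁) = cons(cons(0, 0), cons(a, cons(0, a))), NF(t₂) = cons(cons(b, a), b)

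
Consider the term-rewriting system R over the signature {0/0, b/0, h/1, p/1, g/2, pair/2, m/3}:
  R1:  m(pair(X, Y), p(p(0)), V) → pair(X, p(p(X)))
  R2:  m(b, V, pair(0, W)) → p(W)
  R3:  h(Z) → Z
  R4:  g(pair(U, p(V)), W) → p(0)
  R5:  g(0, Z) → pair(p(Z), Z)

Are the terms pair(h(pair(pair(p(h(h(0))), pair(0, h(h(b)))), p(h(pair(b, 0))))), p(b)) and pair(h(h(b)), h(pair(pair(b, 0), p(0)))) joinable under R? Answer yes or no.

no — NF(t₁) = pair(pair(pair(p(0), pair(0, b)), p(pair(b, 0))), p(b)), NF(t₂) = pair(b, pair(pair(b, 0), p(0)))

Reduce t₁ = pair(h(pair(pair(p(h(h(0))), pair(0, h(h(b)))), p(h(pair(b, 0))))), p(b)):
1. pair(h(pair(pair(p(h(h(0))), pair(0, h(h(b)))), p(h(pair(b, 0))))), p(b))  →  pair(pair(pair(p(h(h(0))), pair(0, h(h(b)))), p(h(pair(b, 0)))), p(b))   [R3 at 1]
2. pair(pair(pair(p(h(h(0))), pair(0, h(h(b)))), p(h(pair(b, 0)))), p(b))  →  pair(pair(pair(p(h(0)), pair(0, h(h(b)))), p(h(pair(b, 0)))), p(b))   [R3 at 1.1.1.1]
3. pair(pair(pair(p(h(0)), pair(0, h(h(b)))), p(h(pair(b, 0)))), p(b))  →  pair(pair(pair(p(0), pair(0, h(h(b)))), p(h(pair(b, 0)))), p(b))   [R3 at 1.1.1.1]
4. pair(pair(pair(p(0), pair(0, h(h(b)))), p(h(pair(b, 0)))), p(b))  →  pair(pair(pair(p(0), pair(0, h(b))), p(h(pair(b, 0)))), p(b))   [R3 at 1.1.2.2]
5. pair(pair(pair(p(0), pair(0, h(b))), p(h(pair(b, 0)))), p(b))  →  pair(pair(pair(p(0), pair(0, b)), p(h(pair(b, 0)))), p(b))   [R3 at 1.1.2.2]
6. pair(pair(pair(p(0), pair(0, b)), p(h(pair(b, 0)))), p(b))  →  pair(pair(pair(p(0), pair(0, b)), p(pair(b, 0))), p(b))   [R3 at 1.2.1]

Reduce t₂ = pair(h(h(b)), h(pair(pair(b, 0), p(0)))):
1. pair(h(h(b)), h(pair(pair(b, 0), p(0))))  →  pair(h(b), h(pair(pair(b, 0), p(0))))   [R3 at 1]
2. pair(h(b), h(pair(pair(b, 0), p(0))))  →  pair(b, h(pair(pair(b, 0), p(0))))   [R3 at 1]
3. pair(b, h(pair(pair(b, 0), p(0))))  →  pair(b, pair(pair(b, 0), p(0)))   [R3 at 2]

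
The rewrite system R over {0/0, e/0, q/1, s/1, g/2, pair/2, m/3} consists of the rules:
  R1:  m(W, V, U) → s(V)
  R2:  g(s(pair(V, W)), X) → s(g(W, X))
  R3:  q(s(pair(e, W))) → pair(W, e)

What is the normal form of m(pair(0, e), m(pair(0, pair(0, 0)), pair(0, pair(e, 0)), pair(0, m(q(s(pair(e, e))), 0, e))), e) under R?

1. m(pair(0, e), m(pair(0, pair(0, 0)), pair(0, pair(e, 0)), pair(0, m(q(s(pair(e, e))), 0, e))), e)  →  s(m(pair(0, pair(0, 0)), pair(0, pair(e, 0)), pair(0, m(q(s(pair(e, e))), 0, e))))   [R1 at ε]
2. s(m(pair(0, pair(0, 0)), pair(0, pair(e, 0)), pair(0, m(q(s(pair(e, e))), 0, e))))  →  s(s(pair(0, pair(e, 0))))   [R1 at 1]

s(s(pair(0, pair(e, 0))))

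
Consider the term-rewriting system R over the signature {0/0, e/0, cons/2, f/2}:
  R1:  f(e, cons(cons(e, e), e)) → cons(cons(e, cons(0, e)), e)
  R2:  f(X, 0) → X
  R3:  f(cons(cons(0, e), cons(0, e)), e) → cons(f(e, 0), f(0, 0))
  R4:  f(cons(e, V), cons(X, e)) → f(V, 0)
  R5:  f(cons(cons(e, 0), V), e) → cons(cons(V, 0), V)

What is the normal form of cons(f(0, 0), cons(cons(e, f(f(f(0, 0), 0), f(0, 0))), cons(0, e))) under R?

cons(0, cons(cons(e, 0), cons(0, e)))

1. cons(f(0, 0), cons(cons(e, f(f(f(0, 0), 0), f(0, 0))), cons(0, e)))  →  cons(0, cons(cons(e, f(f(f(0, 0), 0), f(0, 0))), cons(0, e)))   [R2 at 1]
2. cons(0, cons(cons(e, f(f(f(0, 0), 0), f(0, 0))), cons(0, e)))  →  cons(0, cons(cons(e, f(f(0, 0), f(0, 0))), cons(0, e)))   [R2 at 2.1.2.1]
3. cons(0, cons(cons(e, f(f(0, 0), f(0, 0))), cons(0, e)))  →  cons(0, cons(cons(e, f(0, f(0, 0))), cons(0, e)))   [R2 at 2.1.2.1]
4. cons(0, cons(cons(e, f(0, f(0, 0))), cons(0, e)))  →  cons(0, cons(cons(e, f(0, 0)), cons(0, e)))   [R2 at 2.1.2.2]
5. cons(0, cons(cons(e, f(0, 0)), cons(0, e)))  →  cons(0, cons(cons(e, 0), cons(0, e)))   [R2 at 2.1.2]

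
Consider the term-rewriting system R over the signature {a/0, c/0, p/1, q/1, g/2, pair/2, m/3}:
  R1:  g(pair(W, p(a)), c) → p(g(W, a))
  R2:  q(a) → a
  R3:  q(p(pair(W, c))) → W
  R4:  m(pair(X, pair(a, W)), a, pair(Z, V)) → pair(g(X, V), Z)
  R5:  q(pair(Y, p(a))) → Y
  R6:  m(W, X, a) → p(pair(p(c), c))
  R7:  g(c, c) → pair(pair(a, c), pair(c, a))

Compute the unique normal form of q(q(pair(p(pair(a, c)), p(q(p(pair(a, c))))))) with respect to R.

1. q(q(pair(p(pair(a, c)), p(q(p(pair(a, c)))))))  →  q(q(pair(p(pair(a, c)), p(a))))   [R3 at 1.1.2.1]
2. q(q(pair(p(pair(a, c)), p(a))))  →  q(p(pair(a, c)))   [R5 at 1]
3. q(p(pair(a, c)))  →  a   [R3 at ε]

a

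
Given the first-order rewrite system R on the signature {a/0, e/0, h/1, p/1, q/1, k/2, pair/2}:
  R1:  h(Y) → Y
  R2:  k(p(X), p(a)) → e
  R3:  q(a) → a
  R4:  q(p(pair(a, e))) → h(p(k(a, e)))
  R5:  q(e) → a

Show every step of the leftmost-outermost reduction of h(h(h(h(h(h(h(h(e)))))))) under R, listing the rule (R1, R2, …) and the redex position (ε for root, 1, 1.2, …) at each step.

1. h(h(h(h(h(h(h(h(e))))))))  →  h(h(h(h(h(h(h(e)))))))   [R1 at ε]
2. h(h(h(h(h(h(h(e)))))))  →  h(h(h(h(h(h(e))))))   [R1 at ε]
3. h(h(h(h(h(h(e))))))  →  h(h(h(h(h(e)))))   [R1 at ε]
4. h(h(h(h(h(e)))))  →  h(h(h(h(e))))   [R1 at ε]
5. h(h(h(h(e))))  →  h(h(h(e)))   [R1 at ε]
6. h(h(h(e)))  →  h(h(e))   [R1 at ε]
7. h(h(e))  →  h(e)   [R1 at ε]
8. h(e)  →  e   [R1 at ε]

e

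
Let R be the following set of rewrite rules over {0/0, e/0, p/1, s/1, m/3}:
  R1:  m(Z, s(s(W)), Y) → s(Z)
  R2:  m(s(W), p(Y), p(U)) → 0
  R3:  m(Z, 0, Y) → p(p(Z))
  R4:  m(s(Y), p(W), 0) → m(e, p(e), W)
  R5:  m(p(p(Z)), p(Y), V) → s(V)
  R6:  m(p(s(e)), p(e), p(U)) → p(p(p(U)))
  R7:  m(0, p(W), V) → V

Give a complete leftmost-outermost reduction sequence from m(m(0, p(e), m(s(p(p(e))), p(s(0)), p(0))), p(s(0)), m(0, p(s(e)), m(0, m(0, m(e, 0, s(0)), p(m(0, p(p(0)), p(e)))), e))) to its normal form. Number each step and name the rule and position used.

1. m(m(0, p(e), m(s(p(p(e))), p(s(0)), p(0))), p(s(0)), m(0, p(s(e)), m(0, m(0, m(e, 0, s(0)), p(m(0, p(p(0)), p(e)))), e)))  →  m(m(s(p(p(e))), p(s(0)), p(0)), p(s(0)), m(0, p(s(e)), m(0, m(0, m(e, 0, s(0)), p(m(0, p(p(0)), p(e)))), e)))   [R7 at 1]
2. m(m(s(p(p(e))), p(s(0)), p(0)), p(s(0)), m(0, p(s(e)), m(0, m(0, m(e, 0, s(0)), p(m(0, p(p(0)), p(e)))), e)))  →  m(0, p(s(0)), m(0, p(s(e)), m(0, m(0, m(e, 0, s(0)), p(m(0, p(p(0)), p(e)))), e)))   [R2 at 1]
3. m(0, p(s(0)), m(0, p(s(e)), m(0, m(0, m(e, 0, s(0)), p(m(0, p(p(0)), p(e)))), e)))  →  m(0, p(s(e)), m(0, m(0, m(e, 0, s(0)), p(m(0, p(p(0)), p(e)))), e))   [R7 at ε]
4. m(0, p(s(e)), m(0, m(0, m(e, 0, s(0)), p(m(0, p(p(0)), p(e)))), e))  →  m(0, m(0, m(e, 0, s(0)), p(m(0, p(p(0)), p(e)))), e)   [R7 at ε]
5. m(0, m(0, m(e, 0, s(0)), p(m(0, p(p(0)), p(e)))), e)  →  m(0, m(0, p(p(e)), p(m(0, p(p(0)), p(e)))), e)   [R3 at 2.2]
6. m(0, m(0, p(p(e)), p(m(0, p(p(0)), p(e)))), e)  →  m(0, p(m(0, p(p(0)), p(e))), e)   [R7 at 2]
7. m(0, p(m(0, p(p(0)), p(e))), e)  →  e   [R7 at ε]

e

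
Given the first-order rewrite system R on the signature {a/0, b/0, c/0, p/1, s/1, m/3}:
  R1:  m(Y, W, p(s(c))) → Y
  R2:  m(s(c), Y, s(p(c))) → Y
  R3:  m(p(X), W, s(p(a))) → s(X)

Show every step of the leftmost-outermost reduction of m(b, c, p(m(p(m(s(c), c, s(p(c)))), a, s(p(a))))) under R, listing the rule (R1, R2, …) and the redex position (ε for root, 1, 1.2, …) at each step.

1. m(b, c, p(m(p(m(s(c), c, s(p(c)))), a, s(p(a)))))  →  m(b, c, p(s(m(s(c), c, s(p(c))))))   [R3 at 3.1]
2. m(b, c, p(s(m(s(c), c, s(p(c))))))  →  m(b, c, p(s(c)))   [R2 at 3.1.1]
3. m(b, c, p(s(c)))  →  b   [R1 at ε]

b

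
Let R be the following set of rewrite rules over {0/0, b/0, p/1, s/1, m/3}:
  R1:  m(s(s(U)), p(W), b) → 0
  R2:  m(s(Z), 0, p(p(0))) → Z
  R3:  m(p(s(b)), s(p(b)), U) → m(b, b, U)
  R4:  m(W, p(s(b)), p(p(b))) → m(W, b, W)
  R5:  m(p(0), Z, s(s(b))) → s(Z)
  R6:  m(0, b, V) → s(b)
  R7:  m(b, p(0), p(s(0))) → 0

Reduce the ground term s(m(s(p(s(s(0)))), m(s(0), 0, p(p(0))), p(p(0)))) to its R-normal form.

s(p(s(s(0))))

1. s(m(s(p(s(s(0)))), m(s(0), 0, p(p(0))), p(p(0))))  →  s(m(s(p(s(s(0)))), 0, p(p(0))))   [R2 at 1.2]
2. s(m(s(p(s(s(0)))), 0, p(p(0))))  →  s(p(s(s(0))))   [R2 at 1]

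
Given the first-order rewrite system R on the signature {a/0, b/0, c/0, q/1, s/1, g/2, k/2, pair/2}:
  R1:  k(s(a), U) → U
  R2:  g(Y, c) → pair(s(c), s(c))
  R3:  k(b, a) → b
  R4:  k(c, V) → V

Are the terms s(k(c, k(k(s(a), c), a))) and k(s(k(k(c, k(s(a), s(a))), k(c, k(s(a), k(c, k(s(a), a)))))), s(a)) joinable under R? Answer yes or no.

yes — NF(t₁) = s(a), NF(t₂) = s(a)

Reduce t₁ = s(k(c, k(k(s(a), c), a))):
1. s(k(c, k(k(s(a), c), a)))  →  s(k(k(s(a), c), a))   [R4 at 1]
2. s(k(k(s(a), c), a))  →  s(k(c, a))   [R1 at 1.1]
3. s(k(c, a))  →  s(a)   [R4 at 1]

Reduce t₂ = k(s(k(k(c, k(s(a), s(a))), k(c, k(s(a), k(c, k(s(a), a)))))), s(a)):
1. k(s(k(k(c, k(s(a), s(a))), k(c, k(s(a), k(c, k(s(a), a)))))), s(a))  →  k(s(k(k(s(a), s(a)), k(c, k(s(a), k(c, k(s(a), a)))))), s(a))   [R4 at 1.1.1]
2. k(s(k(k(s(a), s(a)), k(c, k(s(a), k(c, k(s(a), a)))))), s(a))  →  k(s(k(s(a), k(c, k(s(a), k(c, k(s(a), a)))))), s(a))   [R1 at 1.1.1]
3. k(s(k(s(a), k(c, k(s(a), k(c, k(s(a), a)))))), s(a))  →  k(s(k(c, k(s(a), k(c, k(s(a), a))))), s(a))   [R1 at 1.1]
4. k(s(k(c, k(s(a), k(c, k(s(a), a))))), s(a))  →  k(s(k(s(a), k(c, k(s(a), a)))), s(a))   [R4 at 1.1]
5. k(s(k(s(a), k(c, k(s(a), a)))), s(a))  →  k(s(k(c, k(s(a), a))), s(a))   [R1 at 1.1]
6. k(s(k(c, k(s(a), a))), s(a))  →  k(s(k(s(a), a)), s(a))   [R4 at 1.1]
7. k(s(k(s(a), a)), s(a))  →  k(s(a), s(a))   [R1 at 1.1]
8. k(s(a), s(a))  →  s(a)   [R1 at ε]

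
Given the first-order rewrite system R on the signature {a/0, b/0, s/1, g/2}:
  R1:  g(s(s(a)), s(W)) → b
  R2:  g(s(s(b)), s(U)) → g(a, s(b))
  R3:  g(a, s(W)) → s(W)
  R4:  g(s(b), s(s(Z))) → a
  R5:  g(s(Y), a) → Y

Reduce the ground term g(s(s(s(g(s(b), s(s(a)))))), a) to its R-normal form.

1. g(s(s(s(g(s(b), s(s(a)))))), a)  →  s(s(g(s(b), s(s(a)))))   [R5 at ε]
2. s(s(g(s(b), s(s(a)))))  →  s(s(a))   [R4 at 1.1]

s(s(a))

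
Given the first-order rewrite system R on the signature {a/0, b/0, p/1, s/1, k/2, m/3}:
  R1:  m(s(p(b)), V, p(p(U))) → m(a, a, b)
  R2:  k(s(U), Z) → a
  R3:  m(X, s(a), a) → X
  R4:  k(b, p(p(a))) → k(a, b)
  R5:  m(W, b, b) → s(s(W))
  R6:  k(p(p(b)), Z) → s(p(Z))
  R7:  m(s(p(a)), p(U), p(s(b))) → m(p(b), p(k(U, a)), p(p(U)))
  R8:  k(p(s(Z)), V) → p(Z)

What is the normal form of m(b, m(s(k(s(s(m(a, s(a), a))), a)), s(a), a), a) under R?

1. m(b, m(s(k(s(s(m(a, s(a), a))), a)), s(a), a), a)  →  m(b, s(k(s(s(m(a, s(a), a))), a)), a)   [R3 at 2]
2. m(b, s(k(s(s(m(a, s(a), a))), a)), a)  →  m(b, s(a), a)   [R2 at 2.1]
3. m(b, s(a), a)  →  b   [R3 at ε]

b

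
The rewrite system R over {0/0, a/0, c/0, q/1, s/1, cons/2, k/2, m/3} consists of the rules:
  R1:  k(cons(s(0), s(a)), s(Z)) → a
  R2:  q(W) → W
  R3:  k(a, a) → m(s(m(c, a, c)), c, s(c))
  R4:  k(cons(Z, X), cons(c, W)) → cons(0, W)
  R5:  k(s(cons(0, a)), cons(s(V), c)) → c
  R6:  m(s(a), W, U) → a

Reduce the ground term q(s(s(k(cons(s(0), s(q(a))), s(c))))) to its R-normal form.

1. q(s(s(k(cons(s(0), s(q(a))), s(c)))))  →  s(s(k(cons(s(0), s(q(a))), s(c))))   [R2 at ε]
2. s(s(k(cons(s(0), s(q(a))), s(c))))  →  s(s(k(cons(s(0), s(a)), s(c))))   [R2 at 1.1.1.2.1]
3. s(s(k(cons(s(0), s(a)), s(c))))  →  s(s(a))   [R1 at 1.1]

s(s(a))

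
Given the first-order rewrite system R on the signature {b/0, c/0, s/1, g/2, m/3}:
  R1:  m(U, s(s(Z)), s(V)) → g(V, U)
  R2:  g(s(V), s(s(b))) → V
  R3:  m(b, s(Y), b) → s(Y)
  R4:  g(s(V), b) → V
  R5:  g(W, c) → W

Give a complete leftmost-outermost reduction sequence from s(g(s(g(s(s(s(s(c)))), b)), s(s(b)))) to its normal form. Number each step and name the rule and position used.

s(s(s(s(c))))

1. s(g(s(g(s(s(s(s(c)))), b)), s(s(b))))  →  s(g(s(s(s(s(c)))), b))   [R2 at 1]
2. s(g(s(s(s(s(c)))), b))  →  s(s(s(s(c))))   [R4 at 1]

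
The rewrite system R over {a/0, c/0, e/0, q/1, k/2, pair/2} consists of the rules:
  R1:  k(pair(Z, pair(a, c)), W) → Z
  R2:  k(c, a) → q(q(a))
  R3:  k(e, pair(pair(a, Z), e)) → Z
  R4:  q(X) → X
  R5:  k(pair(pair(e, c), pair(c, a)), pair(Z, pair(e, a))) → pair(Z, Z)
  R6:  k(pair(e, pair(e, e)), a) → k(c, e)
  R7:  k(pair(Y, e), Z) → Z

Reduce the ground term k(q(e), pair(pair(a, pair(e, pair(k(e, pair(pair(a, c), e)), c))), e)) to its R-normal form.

pair(e, pair(c, c))

1. k(q(e), pair(pair(a, pair(e, pair(k(e, pair(pair(a, c), e)), c))), e))  →  k(e, pair(pair(a, pair(e, pair(k(e, pair(pair(a, c), e)), c))), e))   [R4 at 1]
2. k(e, pair(pair(a, pair(e, pair(k(e, pair(pair(a, c), e)), c))), e))  →  pair(e, pair(k(e, pair(pair(a, c), e)), c))   [R3 at ε]
3. pair(e, pair(k(e, pair(pair(a, c), e)), c))  →  pair(e, pair(c, c))   [R3 at 2.1]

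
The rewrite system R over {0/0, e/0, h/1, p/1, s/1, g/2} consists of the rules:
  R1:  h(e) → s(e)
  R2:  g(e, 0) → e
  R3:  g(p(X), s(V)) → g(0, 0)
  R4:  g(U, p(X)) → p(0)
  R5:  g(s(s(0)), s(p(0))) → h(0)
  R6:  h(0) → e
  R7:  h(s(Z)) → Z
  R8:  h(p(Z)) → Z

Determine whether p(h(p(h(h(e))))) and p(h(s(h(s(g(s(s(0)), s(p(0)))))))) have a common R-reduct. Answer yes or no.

Reduce t₁ = p(h(p(h(h(e))))):
1. p(h(p(h(h(e)))))  →  p(h(h(e)))   [R8 at 1]
2. p(h(h(e)))  →  p(h(s(e)))   [R1 at 1.1]
3. p(h(s(e)))  →  p(e)   [R7 at 1]

Reduce t₂ = p(h(s(h(s(g(s(s(0)), s(p(0)))))))):
1. p(h(s(h(s(g(s(s(0)), s(p(0))))))))  →  p(h(s(g(s(s(0)), s(p(0))))))   [R7 at 1]
2. p(h(s(g(s(s(0)), s(p(0))))))  →  p(g(s(s(0)), s(p(0))))   [R7 at 1]
3. p(g(s(s(0)), s(p(0))))  →  p(h(0))   [R5 at 1]
4. p(h(0))  →  p(e)   [R6 at 1]

yes — NF(t₁) = p(e), NF(t₂) = p(e)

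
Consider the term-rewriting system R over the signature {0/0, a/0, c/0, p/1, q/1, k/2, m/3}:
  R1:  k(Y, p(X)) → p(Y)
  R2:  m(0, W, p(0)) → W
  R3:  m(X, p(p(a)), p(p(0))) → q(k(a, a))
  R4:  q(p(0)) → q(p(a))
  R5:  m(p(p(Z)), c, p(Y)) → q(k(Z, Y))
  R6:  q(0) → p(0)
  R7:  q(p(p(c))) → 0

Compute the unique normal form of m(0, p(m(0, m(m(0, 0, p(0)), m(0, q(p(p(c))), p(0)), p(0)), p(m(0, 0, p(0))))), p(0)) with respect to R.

1. m(0, p(m(0, m(m(0, 0, p(0)), m(0, q(p(p(c))), p(0)), p(0)), p(m(0, 0, p(0))))), p(0))  →  p(m(0, m(m(0, 0, p(0)), m(0, q(p(p(c))), p(0)), p(0)), p(m(0, 0, p(0)))))   [R2 at ε]
2. p(m(0, m(m(0, 0, p(0)), m(0, q(p(p(c))), p(0)), p(0)), p(m(0, 0, p(0)))))  →  p(m(0, m(0, m(0, q(p(p(c))), p(0)), p(0)), p(m(0, 0, p(0)))))   [R2 at 1.2.1]
3. p(m(0, m(0, m(0, q(p(p(c))), p(0)), p(0)), p(m(0, 0, p(0)))))  →  p(m(0, m(0, q(p(p(c))), p(0)), p(m(0, 0, p(0)))))   [R2 at 1.2]
4. p(m(0, m(0, q(p(p(c))), p(0)), p(m(0, 0, p(0)))))  →  p(m(0, q(p(p(c))), p(m(0, 0, p(0)))))   [R2 at 1.2]
5. p(m(0, q(p(p(c))), p(m(0, 0, p(0)))))  →  p(m(0, 0, p(m(0, 0, p(0)))))   [R7 at 1.2]
6. p(m(0, 0, p(m(0, 0, p(0)))))  →  p(m(0, 0, p(0)))   [R2 at 1.3.1]
7. p(m(0, 0, p(0)))  →  p(0)   [R2 at 1]

p(0)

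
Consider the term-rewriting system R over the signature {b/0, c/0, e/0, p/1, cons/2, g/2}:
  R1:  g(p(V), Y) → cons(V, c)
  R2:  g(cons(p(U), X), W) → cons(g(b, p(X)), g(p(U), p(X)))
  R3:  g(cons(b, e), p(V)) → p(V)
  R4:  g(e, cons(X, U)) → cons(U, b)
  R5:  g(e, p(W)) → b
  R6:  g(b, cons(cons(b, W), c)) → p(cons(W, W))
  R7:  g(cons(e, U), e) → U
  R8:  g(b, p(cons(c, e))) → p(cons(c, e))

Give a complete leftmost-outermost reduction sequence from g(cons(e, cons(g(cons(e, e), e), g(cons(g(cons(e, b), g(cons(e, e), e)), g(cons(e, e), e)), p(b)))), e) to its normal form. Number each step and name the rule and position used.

1. g(cons(e, cons(g(cons(e, e), e), g(cons(g(cons(e, b), g(cons(e, e), e)), g(cons(e, e), e)), p(b)))), e)  →  cons(g(cons(e, e), e), g(cons(g(cons(e, b), g(cons(e, e), e)), g(cons(e, e), e)), p(b)))   [R7 at ε]
2. cons(g(cons(e, e), e), g(cons(g(cons(e, b), g(cons(e, e), e)), g(cons(e, e), e)), p(b)))  →  cons(e, g(cons(g(cons(e, b), g(cons(e, e), e)), g(cons(e, e), e)), p(b)))   [R7 at 1]
3. cons(e, g(cons(g(cons(e, b), g(cons(e, e), e)), g(cons(e, e), e)), p(b)))  →  cons(e, g(cons(g(cons(e, b), e), g(cons(e, e), e)), p(b)))   [R7 at 2.1.1.2]
4. cons(e, g(cons(g(cons(e, b), e), g(cons(e, e), e)), p(b)))  →  cons(e, g(cons(b, g(cons(e, e), e)), p(b)))   [R7 at 2.1.1]
5. cons(e, g(cons(b, g(cons(e, e), e)), p(b)))  →  cons(e, g(cons(b, e), p(b)))   [R7 at 2.1.2]
6. cons(e, g(cons(b, e), p(b)))  →  cons(e, p(b))   [R3 at 2]

cons(e, p(b))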